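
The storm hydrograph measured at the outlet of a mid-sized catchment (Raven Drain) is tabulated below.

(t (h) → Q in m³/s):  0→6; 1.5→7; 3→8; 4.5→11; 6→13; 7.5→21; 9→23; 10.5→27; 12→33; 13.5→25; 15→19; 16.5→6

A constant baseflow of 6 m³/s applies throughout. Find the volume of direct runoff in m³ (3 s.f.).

V ≈ 6.86 × 10^5 m³

Direct-runoff ordinates (Q − Q_b): 0.0, 1.0, 2.0, 5.0, 7.0, 15.0, 17.0, 21.0, 27.0, 19.0, 13.0, 0.0 m³/s.
ΣQ_DR = 127.0 m³/s.
With Δt = 1.5 h = 5400 s, V = ΣQ_DR · Δt = 127.0 × 5400 = 6.86 × 10^5 m³.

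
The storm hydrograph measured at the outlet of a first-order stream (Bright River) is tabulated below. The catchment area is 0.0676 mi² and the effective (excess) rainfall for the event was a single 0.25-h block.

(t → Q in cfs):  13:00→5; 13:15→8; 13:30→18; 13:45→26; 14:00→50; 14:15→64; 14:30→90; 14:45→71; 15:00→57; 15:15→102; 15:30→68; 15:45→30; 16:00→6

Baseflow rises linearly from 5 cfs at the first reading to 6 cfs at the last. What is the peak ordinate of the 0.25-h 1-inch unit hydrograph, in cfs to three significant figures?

Direct runoff: 0.00, 2.92, 12.83, 20.75, 44.67, 58.58, 84.50, 65.42, 51.33, 96.25, 62.17, 24.08, 0.00 cfs; ΣQ_DR = 523.5 cfs, peak = 96.25 cfs.
Runoff depth d = ΣQ_DR·Δt / A = 523.5 × 900 / (0.0676 mi²) = 3.000 in.
The 1-inch UH is the DRH scaled by (1 in)/d, so U_p = 96.25 × 1/3.000 = 32.1 cfs.

U_p ≈ 32.1 cfs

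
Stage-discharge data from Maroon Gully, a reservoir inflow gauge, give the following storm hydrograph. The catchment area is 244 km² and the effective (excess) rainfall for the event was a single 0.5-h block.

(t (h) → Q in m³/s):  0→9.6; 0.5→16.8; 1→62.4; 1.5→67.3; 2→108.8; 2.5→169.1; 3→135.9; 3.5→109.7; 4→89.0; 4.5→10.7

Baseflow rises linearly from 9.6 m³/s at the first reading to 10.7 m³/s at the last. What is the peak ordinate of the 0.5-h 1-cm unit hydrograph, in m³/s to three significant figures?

Direct runoff: 0.00, 7.08, 52.56, 57.33, 98.71, 158.89, 125.57, 99.24, 78.42, 0.00 m³/s; ΣQ_DR = 677.8 m³/s, peak = 158.89 m³/s.
Runoff depth d = ΣQ_DR·Δt / A = 677.8 × 1800 / (244 km²) = 5.000 mm.
The 1-cm UH is the DRH scaled by (10 mm)/d, so U_p = 158.89 × 10/5.000 = 318 m³/s.

U_p ≈ 318 m³/s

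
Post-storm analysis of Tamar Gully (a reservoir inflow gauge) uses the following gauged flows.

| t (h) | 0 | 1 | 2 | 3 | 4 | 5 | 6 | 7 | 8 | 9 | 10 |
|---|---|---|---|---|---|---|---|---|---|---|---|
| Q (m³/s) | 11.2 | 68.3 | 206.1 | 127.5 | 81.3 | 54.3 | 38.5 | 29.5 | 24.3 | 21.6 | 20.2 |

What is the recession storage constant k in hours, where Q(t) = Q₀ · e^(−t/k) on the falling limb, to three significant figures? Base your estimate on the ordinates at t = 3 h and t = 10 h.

On the falling limb, Q drops from 127.5 to 20.2 m³/s between t = 3 h and t = 10 h (Δt = 7 h).
k = −Δt / ln(Q₂/Q₁) = −7 / ln(20.2/127.5) = 3.80 h.

k ≈ 3.80 h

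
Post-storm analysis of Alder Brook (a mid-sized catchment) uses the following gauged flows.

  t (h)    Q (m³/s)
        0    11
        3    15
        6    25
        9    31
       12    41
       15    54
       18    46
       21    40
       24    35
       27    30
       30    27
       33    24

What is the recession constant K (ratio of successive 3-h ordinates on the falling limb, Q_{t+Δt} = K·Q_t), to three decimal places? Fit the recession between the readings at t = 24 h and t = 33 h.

K ≈ 0.882

Using the recession-limb readings at t = 24 h and t = 33 h: Q falls from 35 to 24 m³/s over 3 intervals.
K = (Q₂/Q₁)^(1/3) = (24/35)^(1/3) = 0.882.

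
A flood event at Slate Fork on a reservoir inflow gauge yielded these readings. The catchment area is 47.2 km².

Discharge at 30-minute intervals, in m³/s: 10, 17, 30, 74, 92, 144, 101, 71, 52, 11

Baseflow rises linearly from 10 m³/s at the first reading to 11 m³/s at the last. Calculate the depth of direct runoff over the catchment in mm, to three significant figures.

Direct runoff: 0.00, 6.89, 19.78, 63.67, 81.56, 133.44, 90.33, 60.22, 41.11, 0.00 m³/s; ΣQ_DR = 497.0 m³/s.
V = ΣQ_DR · Δt = 497.0 × 1800 s = 8.946 × 10^5 m³.
Over A = 47.2 km², depth = V / A = 19.0 mm.

d ≈ 19.0 mm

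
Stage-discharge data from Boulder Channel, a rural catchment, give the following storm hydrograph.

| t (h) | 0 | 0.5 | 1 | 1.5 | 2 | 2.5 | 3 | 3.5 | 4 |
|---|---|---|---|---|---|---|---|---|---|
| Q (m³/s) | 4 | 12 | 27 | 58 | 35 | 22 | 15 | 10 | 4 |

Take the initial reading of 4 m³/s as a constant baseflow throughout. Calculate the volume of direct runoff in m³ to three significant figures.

Direct-runoff ordinates (Q − Q_b): 0.0, 8.0, 23.0, 54.0, 31.0, 18.0, 11.0, 6.0, 0.0 m³/s.
ΣQ_DR = 151.0 m³/s.
With Δt = 0.5 h = 1800 s, V = ΣQ_DR · Δt = 151.0 × 1800 = 2.72 × 10^5 m³.

V ≈ 2.72 × 10^5 m³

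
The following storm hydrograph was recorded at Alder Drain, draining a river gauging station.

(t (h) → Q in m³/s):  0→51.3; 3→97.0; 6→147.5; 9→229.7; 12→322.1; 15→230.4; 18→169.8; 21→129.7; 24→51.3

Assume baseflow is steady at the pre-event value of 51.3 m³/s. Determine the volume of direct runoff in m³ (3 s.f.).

V ≈ 1.04 × 10^7 m³

Direct-runoff ordinates (Q − Q_b): 0.0, 45.7, 96.2, 178.4, 270.8, 179.1, 118.5, 78.4, 0.0 m³/s.
ΣQ_DR = 967.1 m³/s.
With Δt = 3 h = 10800 s, V = ΣQ_DR · Δt = 967.1 × 10800 = 1.04 × 10^7 m³.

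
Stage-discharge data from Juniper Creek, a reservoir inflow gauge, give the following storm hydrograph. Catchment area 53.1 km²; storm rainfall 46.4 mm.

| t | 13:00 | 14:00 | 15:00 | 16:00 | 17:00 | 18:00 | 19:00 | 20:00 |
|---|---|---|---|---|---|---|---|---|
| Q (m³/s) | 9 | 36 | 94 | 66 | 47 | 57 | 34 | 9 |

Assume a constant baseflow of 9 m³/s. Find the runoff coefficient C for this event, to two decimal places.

C ≈ 0.41

ΣQ_DR = 280.0 m³/s; V = ΣQ_DR·Δt = 1.008 × 10^6 m³.
Runoff depth d = V / A = 18.98 mm.
C = d / P = 18.98 / 46.4 = 0.41.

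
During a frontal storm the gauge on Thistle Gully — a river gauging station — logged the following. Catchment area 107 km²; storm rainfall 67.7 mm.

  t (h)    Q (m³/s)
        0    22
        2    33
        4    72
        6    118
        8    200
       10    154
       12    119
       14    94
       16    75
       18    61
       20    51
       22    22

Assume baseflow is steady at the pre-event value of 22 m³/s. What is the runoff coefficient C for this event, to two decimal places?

C ≈ 0.75

ΣQ_DR = 757.0 m³/s; V = ΣQ_DR·Δt = 5.450 × 10^6 m³.
Runoff depth d = V / A = 50.94 mm.
C = d / P = 50.94 / 67.7 = 0.75.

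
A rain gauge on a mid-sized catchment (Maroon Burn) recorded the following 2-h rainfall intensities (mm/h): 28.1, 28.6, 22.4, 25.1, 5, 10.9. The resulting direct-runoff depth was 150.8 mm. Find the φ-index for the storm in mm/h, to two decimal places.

φ ≈ 7.94 mm/h

Only the 5 blocks with intensity above φ contribute runoff: 28.1, 28.6, 22.4, 25.1, 10.9 mm/h.
Σ(I−φ)·Δt = d  ⇒  (28.1+28.6+22.4+25.1+10.9 − 5φ)·2 = 150.8
φ = (115.1 − 150.8/2) / 5 = 7.94 mm/h.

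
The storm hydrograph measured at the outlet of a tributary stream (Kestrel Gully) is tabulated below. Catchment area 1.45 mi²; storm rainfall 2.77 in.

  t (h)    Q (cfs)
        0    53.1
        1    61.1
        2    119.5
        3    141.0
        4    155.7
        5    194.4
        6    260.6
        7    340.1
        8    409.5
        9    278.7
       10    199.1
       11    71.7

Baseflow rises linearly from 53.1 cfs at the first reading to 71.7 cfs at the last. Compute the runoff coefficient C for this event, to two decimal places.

ΣQ_DR = 1536 cfs; V = ΣQ_DR·Δt = 5.529 × 10^6 ft³.
Runoff depth d = V / A = 1.641 in.
C = d / P = 1.641 / 2.77 = 0.59.

C ≈ 0.59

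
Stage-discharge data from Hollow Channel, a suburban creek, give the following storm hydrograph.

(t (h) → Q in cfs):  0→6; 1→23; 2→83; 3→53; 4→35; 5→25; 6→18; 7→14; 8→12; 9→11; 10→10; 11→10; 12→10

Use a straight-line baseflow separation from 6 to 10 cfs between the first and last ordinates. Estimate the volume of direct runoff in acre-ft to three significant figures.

Direct-runoff ordinates (Q − Q_b): 0.00, 16.67, 76.33, 46.00, 27.67, 17.33, 10.00, 5.67, 3.33, 2.00, 0.67, 0.33, 0.00 cfs.
ΣQ_DR = 206.0 cfs.
With Δt = 1 h = 3600 s, V = ΣQ_DR · Δt = 206.0 × 3600 = 7.42 × 10^5 ft³ = 17.0 acre-ft.

V ≈ 17.0 acre-ft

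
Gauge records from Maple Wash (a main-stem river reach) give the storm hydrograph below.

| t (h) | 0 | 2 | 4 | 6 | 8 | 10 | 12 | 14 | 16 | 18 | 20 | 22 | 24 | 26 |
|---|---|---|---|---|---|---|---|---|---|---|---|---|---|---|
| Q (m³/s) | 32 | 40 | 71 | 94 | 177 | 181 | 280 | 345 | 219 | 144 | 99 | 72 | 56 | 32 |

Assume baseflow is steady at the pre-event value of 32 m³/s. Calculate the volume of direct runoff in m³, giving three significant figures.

V ≈ 1.00 × 10^7 m³

Direct-runoff ordinates (Q − Q_b): 0.0, 8.0, 39.0, 62.0, 145.0, 149.0, 248.0, 313.0, 187.0, 112.0, 67.0, 40.0, 24.0, 0.0 m³/s.
ΣQ_DR = 1394 m³/s.
With Δt = 2 h = 7200 s, V = ΣQ_DR · Δt = 1394 × 7200 = 1.00 × 10^7 m³.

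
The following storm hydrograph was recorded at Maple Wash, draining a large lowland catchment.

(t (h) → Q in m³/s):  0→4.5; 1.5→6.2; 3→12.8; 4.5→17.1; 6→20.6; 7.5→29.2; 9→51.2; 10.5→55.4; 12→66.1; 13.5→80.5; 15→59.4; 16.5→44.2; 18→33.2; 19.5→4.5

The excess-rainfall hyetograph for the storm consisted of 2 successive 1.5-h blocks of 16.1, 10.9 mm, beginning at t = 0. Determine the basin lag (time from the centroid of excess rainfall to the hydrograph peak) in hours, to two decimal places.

t_L ≈ 12.14 h

Centroid of excess rainfall: t_c = Σ P_i·t̄_i / ΣP_i = 1.3556 h (block centres at 0.75, 2.25 h).
Hydrograph peak occurs at t = 13.5 h, so basin lag t_L = 13.5 − 1.3556 = 12.14 h.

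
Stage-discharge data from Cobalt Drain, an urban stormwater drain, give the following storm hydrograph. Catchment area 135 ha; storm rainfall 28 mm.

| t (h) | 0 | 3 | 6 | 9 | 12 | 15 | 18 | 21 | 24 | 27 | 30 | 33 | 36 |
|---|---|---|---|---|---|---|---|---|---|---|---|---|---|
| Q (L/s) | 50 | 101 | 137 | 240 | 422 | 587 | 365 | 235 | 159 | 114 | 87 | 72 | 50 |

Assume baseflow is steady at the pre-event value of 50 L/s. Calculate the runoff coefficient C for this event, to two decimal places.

C ≈ 0.56

ΣQ_DR = 1969 L/s; V = ΣQ_DR·Δt = 2.127 × 10^7 L.
Runoff depth d = V / A = 15.75 mm.
C = d / P = 15.75 / 28 = 0.56.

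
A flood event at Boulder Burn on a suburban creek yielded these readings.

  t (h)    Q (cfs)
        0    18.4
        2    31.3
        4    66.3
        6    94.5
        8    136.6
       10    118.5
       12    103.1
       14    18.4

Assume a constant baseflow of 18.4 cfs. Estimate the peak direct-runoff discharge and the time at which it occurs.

Q_p = 118.2 cfs at t = 8 h

Subtracting baseflow gives direct-runoff ordinates: 0.0, 12.9, 47.9, 76.1, 118.2, 100.1, 84.7, 0.0 cfs.
The maximum is 118.2 cfs, occurring at the reading for t = 8 h.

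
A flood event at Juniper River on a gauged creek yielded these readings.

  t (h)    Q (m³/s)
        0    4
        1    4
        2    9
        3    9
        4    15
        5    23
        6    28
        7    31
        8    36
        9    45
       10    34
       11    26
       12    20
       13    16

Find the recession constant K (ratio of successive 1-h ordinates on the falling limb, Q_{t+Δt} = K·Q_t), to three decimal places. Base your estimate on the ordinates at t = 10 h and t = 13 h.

K ≈ 0.778

Using the recession-limb readings at t = 10 h and t = 13 h: Q falls from 34 to 16 m³/s over 3 intervals.
K = (Q₂/Q₁)^(1/3) = (16/34)^(1/3) = 0.778.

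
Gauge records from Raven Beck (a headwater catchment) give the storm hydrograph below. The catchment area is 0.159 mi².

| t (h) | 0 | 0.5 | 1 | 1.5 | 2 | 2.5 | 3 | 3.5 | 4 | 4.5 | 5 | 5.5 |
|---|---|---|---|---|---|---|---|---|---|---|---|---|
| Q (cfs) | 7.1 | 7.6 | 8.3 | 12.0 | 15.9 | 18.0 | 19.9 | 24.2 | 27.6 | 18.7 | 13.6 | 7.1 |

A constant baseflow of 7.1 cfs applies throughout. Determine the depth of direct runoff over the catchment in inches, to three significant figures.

Direct runoff: 0.0, 0.5, 1.2, 4.9, 8.8, 10.9, 12.8, 17.1, 20.5, 11.6, 6.5, 0.0 cfs; ΣQ_DR = 94.80 cfs.
V = ΣQ_DR · Δt = 94.80 × 1800 s = 1.706 × 10^5 ft³.
Over A = 0.159 mi², depth = V / A = 0.462 in.

d ≈ 0.462 in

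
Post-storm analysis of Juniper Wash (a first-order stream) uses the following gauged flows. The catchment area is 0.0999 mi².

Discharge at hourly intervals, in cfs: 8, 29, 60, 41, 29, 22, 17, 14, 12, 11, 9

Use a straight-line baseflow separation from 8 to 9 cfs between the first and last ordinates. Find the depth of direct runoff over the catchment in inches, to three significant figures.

d ≈ 2.46 in

Direct runoff: 0.00, 20.90, 51.80, 32.70, 20.60, 13.50, 8.40, 5.30, 3.20, 2.10, 0.00 cfs; ΣQ_DR = 158.5 cfs.
V = ΣQ_DR · Δt = 158.5 × 3600 s = 5.706 × 10^5 ft³.
Over A = 0.0999 mi², depth = V / A = 2.46 in.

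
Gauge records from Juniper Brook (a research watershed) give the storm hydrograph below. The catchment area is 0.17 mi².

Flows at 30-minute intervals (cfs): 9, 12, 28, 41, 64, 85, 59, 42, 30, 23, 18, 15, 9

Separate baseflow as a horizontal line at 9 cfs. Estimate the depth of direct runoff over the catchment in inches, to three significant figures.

Direct runoff: 0.0, 3.0, 19.0, 32.0, 55.0, 76.0, 50.0, 33.0, 21.0, 14.0, 9.0, 6.0, 0.0 cfs; ΣQ_DR = 318.0 cfs.
V = ΣQ_DR · Δt = 318.0 × 1800 s = 5.724 × 10^5 ft³.
Over A = 0.17 mi², depth = V / A = 1.45 in.

d ≈ 1.45 in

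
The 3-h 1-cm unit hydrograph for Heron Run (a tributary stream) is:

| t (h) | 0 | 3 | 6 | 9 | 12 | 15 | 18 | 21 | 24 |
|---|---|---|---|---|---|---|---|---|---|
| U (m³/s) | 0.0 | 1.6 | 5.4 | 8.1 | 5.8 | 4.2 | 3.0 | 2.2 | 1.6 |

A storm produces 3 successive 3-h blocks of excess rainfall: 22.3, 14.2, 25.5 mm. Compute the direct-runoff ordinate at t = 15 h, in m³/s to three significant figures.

Q ≈ 38.3 m³/s

By discrete convolution, Q_j = Σ (P_i / 10 mm) · U_{j−i}.
At t = 15 h (j=5): Q = (22.3/10)·4.2 + (14.2/10)·5.8 + (25.5/10)·8.1 = 38.3 m³/s.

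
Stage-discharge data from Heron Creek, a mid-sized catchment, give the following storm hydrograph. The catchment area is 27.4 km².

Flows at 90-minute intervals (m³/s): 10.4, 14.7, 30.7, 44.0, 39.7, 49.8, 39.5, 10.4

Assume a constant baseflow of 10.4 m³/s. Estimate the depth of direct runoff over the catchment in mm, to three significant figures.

d ≈ 30.7 mm

Direct runoff: 0.0, 4.3, 20.3, 33.6, 29.3, 39.4, 29.1, 0.0 m³/s; ΣQ_DR = 156.0 m³/s.
V = ΣQ_DR · Δt = 156.0 × 5400 s = 8.424 × 10^5 m³.
Over A = 27.4 km², depth = V / A = 30.7 mm.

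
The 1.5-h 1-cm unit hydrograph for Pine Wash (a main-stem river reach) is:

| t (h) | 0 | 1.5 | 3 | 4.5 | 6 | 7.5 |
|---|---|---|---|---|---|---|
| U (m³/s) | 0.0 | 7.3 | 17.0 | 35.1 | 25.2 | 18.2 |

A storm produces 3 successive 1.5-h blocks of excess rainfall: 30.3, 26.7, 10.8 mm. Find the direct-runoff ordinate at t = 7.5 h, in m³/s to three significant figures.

Q ≈ 160 m³/s

By discrete convolution, Q_j = Σ (P_i / 10 mm) · U_{j−i}.
At t = 7.5 h (j=5): Q = (30.3/10)·18.2 + (26.7/10)·25.2 + (10.8/10)·35.1 = 160 m³/s.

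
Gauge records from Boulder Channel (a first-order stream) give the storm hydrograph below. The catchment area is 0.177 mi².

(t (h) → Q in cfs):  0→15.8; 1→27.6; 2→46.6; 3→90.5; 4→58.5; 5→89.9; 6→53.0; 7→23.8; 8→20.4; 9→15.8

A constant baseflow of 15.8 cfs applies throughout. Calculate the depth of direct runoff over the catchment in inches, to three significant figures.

d ≈ 2.49 in

Direct runoff: 0.0, 11.8, 30.8, 74.7, 42.7, 74.1, 37.2, 8.0, 4.6, 0.0 cfs; ΣQ_DR = 283.9 cfs.
V = ΣQ_DR · Δt = 283.9 × 3600 s = 1.022 × 10^6 ft³.
Over A = 0.177 mi², depth = V / A = 2.49 in.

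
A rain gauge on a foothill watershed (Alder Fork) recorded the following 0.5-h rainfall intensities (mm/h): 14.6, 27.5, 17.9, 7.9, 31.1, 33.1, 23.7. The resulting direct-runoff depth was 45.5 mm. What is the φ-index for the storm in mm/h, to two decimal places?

Only the 6 blocks with intensity above φ contribute runoff: 14.6, 27.5, 17.9, 31.1, 33.1, 23.7 mm/h.
Σ(I−φ)·Δt = d  ⇒  (14.6+27.5+17.9+31.1+33.1+23.7 − 6φ)·0.5 = 45.5
φ = (147.9 − 45.5/0.5) / 6 = 9.48 mm/h.

φ ≈ 9.48 mm/h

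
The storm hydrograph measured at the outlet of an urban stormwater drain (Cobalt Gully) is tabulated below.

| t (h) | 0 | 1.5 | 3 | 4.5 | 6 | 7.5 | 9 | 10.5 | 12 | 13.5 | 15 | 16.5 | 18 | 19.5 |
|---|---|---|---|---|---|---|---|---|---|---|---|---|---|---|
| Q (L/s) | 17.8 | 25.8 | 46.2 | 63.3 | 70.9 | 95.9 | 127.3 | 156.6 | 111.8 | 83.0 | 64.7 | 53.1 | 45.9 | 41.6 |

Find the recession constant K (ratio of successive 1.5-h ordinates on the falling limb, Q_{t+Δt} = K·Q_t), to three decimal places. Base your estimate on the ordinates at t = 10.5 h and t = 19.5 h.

K ≈ 0.802

Using the recession-limb readings at t = 10.5 h and t = 19.5 h: Q falls from 156.6 to 41.6 L/s over 6 intervals.
K = (Q₂/Q₁)^(1/6) = (41.6/156.6)^(1/6) = 0.802.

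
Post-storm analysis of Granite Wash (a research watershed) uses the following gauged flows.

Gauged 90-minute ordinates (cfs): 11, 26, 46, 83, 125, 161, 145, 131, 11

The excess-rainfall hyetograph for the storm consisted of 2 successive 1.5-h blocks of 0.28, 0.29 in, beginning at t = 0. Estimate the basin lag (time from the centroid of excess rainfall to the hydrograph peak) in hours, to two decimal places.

t_L ≈ 5.99 h

Centroid of excess rainfall: t_c = Σ P_i·t̄_i / ΣP_i = 1.5132 h (block centres at 0.75, 2.25 h).
Hydrograph peak occurs at t = 7.5 h, so basin lag t_L = 7.5 − 1.5132 = 5.99 h.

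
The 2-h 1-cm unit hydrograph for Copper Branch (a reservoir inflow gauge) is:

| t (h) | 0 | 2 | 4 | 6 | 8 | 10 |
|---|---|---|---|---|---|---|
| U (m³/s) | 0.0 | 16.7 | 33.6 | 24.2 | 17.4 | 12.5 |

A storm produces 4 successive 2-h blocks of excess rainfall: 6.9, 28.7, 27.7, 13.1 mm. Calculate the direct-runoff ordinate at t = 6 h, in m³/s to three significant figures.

By discrete convolution, Q_j = Σ (P_i / 10 mm) · U_{j−i}.
At t = 6 h (j=3): Q = (6.9/10)·24.2 + (28.7/10)·33.6 + (27.7/10)·16.7 + (13.1/10)·0.0 = 159 m³/s.

Q ≈ 159 m³/s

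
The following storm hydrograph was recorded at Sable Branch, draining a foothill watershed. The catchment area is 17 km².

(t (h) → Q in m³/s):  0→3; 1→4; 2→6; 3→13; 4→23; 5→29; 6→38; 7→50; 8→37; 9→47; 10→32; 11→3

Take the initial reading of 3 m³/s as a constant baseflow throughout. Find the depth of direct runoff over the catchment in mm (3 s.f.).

d ≈ 52.7 mm

Direct runoff: 0.0, 1.0, 3.0, 10.0, 20.0, 26.0, 35.0, 47.0, 34.0, 44.0, 29.0, 0.0 m³/s; ΣQ_DR = 249.0 m³/s.
V = ΣQ_DR · Δt = 249.0 × 3600 s = 8.964 × 10^5 m³.
Over A = 17 km², depth = V / A = 52.7 mm.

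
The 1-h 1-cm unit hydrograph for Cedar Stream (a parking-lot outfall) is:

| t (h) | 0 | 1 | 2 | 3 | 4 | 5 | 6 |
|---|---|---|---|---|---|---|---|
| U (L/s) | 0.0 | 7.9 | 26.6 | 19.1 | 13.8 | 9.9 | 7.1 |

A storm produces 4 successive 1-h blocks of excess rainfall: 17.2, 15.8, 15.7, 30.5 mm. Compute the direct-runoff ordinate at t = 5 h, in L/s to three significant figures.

By discrete convolution, Q_j = Σ (P_i / 10 mm) · U_{j−i}.
At t = 5 h (j=5): Q = (17.2/10)·9.9 + (15.8/10)·13.8 + (15.7/10)·19.1 + (30.5/10)·26.6 = 150 L/s.

Q ≈ 150 L/s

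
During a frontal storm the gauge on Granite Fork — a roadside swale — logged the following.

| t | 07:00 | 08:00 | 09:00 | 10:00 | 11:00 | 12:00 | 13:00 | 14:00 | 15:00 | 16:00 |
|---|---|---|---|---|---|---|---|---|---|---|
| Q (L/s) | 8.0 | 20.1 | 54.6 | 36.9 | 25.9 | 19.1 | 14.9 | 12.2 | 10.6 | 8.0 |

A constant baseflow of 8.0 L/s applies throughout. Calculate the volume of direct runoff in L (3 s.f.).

Direct-runoff ordinates (Q − Q_b): 0.0, 12.1, 46.6, 28.9, 17.9, 11.1, 6.9, 4.2, 2.6, 0.0 L/s.
ΣQ_DR = 130.3 L/s.
With Δt = 1 h = 3600 s, V = ΣQ_DR · Δt = 130.3 × 3600 = 4.69 × 10^5 L.

V ≈ 4.69 × 10^5 L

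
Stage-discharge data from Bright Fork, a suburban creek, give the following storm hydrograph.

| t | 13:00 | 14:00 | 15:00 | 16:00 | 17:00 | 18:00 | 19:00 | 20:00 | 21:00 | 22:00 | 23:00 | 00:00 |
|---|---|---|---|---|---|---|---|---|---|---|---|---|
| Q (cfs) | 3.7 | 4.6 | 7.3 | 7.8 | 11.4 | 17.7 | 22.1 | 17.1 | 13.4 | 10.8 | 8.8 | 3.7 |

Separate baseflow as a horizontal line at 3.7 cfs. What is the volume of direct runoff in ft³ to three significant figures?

Direct-runoff ordinates (Q − Q_b): 0.0, 0.9, 3.6, 4.1, 7.7, 14.0, 18.4, 13.4, 9.7, 7.1, 5.1, 0.0 cfs.
ΣQ_DR = 84.00 cfs.
With Δt = 1 h = 3600 s, V = ΣQ_DR · Δt = 84.00 × 3600 = 3.02 × 10^5 ft³.

V ≈ 3.02 × 10^5 ft³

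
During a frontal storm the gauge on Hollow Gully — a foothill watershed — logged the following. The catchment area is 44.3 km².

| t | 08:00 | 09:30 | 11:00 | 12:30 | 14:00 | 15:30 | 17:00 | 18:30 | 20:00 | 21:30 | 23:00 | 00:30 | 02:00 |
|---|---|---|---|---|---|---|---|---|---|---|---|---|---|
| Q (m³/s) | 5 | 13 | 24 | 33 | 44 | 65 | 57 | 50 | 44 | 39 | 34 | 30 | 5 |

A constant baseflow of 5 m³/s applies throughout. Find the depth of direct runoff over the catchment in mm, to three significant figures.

Direct runoff: 0.0, 8.0, 19.0, 28.0, 39.0, 60.0, 52.0, 45.0, 39.0, 34.0, 29.0, 25.0, 0.0 m³/s; ΣQ_DR = 378.0 m³/s.
V = ΣQ_DR · Δt = 378.0 × 5400 s = 2.041 × 10^6 m³.
Over A = 44.3 km², depth = V / A = 46.1 mm.

d ≈ 46.1 mm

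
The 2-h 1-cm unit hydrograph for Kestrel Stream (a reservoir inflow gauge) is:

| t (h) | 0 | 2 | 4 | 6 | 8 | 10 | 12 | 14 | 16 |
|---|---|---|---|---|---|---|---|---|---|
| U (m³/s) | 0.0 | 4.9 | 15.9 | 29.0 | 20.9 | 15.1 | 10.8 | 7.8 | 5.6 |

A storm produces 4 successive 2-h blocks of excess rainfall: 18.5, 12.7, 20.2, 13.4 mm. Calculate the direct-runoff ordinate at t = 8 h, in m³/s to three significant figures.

Q ≈ 114 m³/s

By discrete convolution, Q_j = Σ (P_i / 10 mm) · U_{j−i}.
At t = 8 h (j=4): Q = (18.5/10)·20.9 + (12.7/10)·29.0 + (20.2/10)·15.9 + (13.4/10)·4.9 = 114 m³/s.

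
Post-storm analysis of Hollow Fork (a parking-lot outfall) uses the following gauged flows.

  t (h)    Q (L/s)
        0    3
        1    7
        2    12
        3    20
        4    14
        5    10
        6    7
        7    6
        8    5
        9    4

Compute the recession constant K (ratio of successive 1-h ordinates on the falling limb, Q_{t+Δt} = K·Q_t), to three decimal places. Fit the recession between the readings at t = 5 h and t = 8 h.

Using the recession-limb readings at t = 5 h and t = 8 h: Q falls from 10 to 5 L/s over 3 intervals.
K = (Q₂/Q₁)^(1/3) = (5/10)^(1/3) = 0.794.

K ≈ 0.794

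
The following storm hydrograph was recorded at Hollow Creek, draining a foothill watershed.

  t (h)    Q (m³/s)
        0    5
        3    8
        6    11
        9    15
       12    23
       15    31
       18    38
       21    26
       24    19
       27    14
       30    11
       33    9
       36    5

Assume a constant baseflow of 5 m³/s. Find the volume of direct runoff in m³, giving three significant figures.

V ≈ 1.62 × 10^6 m³

Direct-runoff ordinates (Q − Q_b): 0.0, 3.0, 6.0, 10.0, 18.0, 26.0, 33.0, 21.0, 14.0, 9.0, 6.0, 4.0, 0.0 m³/s.
ΣQ_DR = 150.0 m³/s.
With Δt = 3 h = 10800 s, V = ΣQ_DR · Δt = 150.0 × 10800 = 1.62 × 10^6 m³.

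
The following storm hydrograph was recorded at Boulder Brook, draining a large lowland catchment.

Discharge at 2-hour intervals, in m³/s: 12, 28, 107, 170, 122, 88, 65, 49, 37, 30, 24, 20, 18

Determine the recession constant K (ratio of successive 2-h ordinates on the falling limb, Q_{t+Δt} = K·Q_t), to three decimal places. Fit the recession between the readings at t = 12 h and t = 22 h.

K ≈ 0.790

Using the recession-limb readings at t = 12 h and t = 22 h: Q falls from 65 to 20 m³/s over 5 intervals.
K = (Q₂/Q₁)^(1/5) = (20/65)^(1/5) = 0.790.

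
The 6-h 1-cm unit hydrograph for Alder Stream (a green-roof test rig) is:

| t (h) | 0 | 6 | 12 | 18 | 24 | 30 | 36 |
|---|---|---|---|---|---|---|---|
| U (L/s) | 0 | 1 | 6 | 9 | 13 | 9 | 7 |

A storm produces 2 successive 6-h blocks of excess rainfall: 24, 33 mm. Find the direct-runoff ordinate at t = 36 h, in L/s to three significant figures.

Q ≈ 46.5 L/s

By discrete convolution, Q_j = Σ (P_i / 10 mm) · U_{j−i}.
At t = 36 h (j=6): Q = (24/10)·7 + (33/10)·9 = 46.5 L/s.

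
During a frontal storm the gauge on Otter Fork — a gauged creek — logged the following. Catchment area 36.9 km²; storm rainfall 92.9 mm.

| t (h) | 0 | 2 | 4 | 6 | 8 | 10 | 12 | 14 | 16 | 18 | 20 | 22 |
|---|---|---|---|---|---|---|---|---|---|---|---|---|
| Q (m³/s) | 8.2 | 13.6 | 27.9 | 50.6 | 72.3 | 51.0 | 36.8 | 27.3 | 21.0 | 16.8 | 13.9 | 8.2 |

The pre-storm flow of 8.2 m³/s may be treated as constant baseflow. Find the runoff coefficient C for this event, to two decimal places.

ΣQ_DR = 249.2 m³/s; V = ΣQ_DR·Δt = 1.794 × 10^6 m³.
Runoff depth d = V / A = 48.62 mm.
C = d / P = 48.62 / 92.9 = 0.52.

C ≈ 0.52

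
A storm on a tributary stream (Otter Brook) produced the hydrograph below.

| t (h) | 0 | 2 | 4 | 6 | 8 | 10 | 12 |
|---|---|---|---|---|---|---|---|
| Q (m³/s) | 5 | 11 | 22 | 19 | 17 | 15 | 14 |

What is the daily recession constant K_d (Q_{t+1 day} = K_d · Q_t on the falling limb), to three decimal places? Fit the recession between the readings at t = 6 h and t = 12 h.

K_d ≈ 0.295

Between t = 6 h and t = 12 h the flow falls from 19 to 14 m³/s over 3×2 h = 6 h.
Per-interval ratio K = (14/19)^(1/3) = 0.9032; K_d = K^(24/2) = 0.295.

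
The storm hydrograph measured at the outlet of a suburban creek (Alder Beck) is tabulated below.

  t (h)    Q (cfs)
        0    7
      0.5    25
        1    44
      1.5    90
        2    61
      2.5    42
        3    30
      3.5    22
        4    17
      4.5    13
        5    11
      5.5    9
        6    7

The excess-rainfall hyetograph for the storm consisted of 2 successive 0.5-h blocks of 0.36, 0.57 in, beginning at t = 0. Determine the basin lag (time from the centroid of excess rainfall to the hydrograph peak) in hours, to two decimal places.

t_L ≈ 0.94 h

Centroid of excess rainfall: t_c = Σ P_i·t̄_i / ΣP_i = 0.5565 h (block centres at 0.25, 0.75 h).
Hydrograph peak occurs at t = 1.5 h, so basin lag t_L = 1.5 − 0.5565 = 0.94 h.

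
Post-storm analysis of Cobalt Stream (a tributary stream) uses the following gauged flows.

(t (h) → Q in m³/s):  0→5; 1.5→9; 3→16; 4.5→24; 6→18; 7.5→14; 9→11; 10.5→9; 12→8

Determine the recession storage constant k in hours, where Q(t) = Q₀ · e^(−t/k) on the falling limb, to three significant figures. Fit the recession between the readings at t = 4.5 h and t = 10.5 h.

k ≈ 6.12 h

On the falling limb, Q drops from 24 to 9 m³/s between t = 4.5 h and t = 10.5 h (Δt = 6 h).
k = −Δt / ln(Q₂/Q₁) = −6 / ln(9/24) = 6.12 h.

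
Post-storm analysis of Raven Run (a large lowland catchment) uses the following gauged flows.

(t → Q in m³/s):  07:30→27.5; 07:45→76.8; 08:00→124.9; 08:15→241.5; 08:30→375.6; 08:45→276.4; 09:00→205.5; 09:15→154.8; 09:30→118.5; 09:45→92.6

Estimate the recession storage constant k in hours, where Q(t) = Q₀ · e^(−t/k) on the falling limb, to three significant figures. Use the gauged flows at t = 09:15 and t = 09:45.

On the falling limb, Q drops from 154.8 to 92.6 m³/s between t = 09:15 and t = 09:45 (Δt = 0.5 h).
k = −Δt / ln(Q₂/Q₁) = −0.5 / ln(92.6/154.8) = 0.973 h.

k ≈ 0.973 h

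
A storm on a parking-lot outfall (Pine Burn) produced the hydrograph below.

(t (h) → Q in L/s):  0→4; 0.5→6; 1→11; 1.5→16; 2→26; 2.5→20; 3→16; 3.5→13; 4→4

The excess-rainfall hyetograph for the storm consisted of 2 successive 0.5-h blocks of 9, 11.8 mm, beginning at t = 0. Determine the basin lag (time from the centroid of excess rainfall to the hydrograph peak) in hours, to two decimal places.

Centroid of excess rainfall: t_c = Σ P_i·t̄_i / ΣP_i = 0.5337 h (block centres at 0.25, 0.75 h).
Hydrograph peak occurs at t = 2 h, so basin lag t_L = 2 − 0.5337 = 1.47 h.

t_L ≈ 1.47 h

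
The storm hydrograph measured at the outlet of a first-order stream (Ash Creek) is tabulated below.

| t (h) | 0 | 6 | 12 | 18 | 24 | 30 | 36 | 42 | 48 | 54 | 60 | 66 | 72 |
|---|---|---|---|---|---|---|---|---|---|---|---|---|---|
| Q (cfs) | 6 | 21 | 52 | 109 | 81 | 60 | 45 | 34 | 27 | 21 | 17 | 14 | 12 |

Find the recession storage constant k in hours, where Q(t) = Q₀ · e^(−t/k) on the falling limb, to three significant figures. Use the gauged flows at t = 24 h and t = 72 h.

On the falling limb, Q drops from 81 to 12 cfs between t = 24 h and t = 72 h (Δt = 48 h).
k = −Δt / ln(Q₂/Q₁) = −48 / ln(12/81) = 25.1 h.

k ≈ 25.1 h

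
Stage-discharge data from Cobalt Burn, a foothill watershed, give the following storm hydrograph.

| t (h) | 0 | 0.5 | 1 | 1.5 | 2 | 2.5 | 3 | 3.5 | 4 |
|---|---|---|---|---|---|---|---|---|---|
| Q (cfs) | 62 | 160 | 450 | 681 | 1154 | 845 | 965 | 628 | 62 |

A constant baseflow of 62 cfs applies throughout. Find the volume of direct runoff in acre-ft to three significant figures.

V ≈ 184 acre-ft

Direct-runoff ordinates (Q − Q_b): 0.0, 98.0, 388.0, 619.0, 1092.0, 783.0, 903.0, 566.0, 0.0 cfs.
ΣQ_DR = 4449 cfs.
With Δt = 0.5 h = 1800 s, V = ΣQ_DR · Δt = 4449 × 1800 = 8.01 × 10^6 ft³ = 184 acre-ft.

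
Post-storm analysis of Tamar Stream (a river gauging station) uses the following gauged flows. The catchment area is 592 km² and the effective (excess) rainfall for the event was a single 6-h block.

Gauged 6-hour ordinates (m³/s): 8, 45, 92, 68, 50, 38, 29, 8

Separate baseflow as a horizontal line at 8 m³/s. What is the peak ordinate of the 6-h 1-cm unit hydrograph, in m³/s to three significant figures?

Direct runoff: 0.0, 37.0, 84.0, 60.0, 42.0, 30.0, 21.0, 0.0 m³/s; ΣQ_DR = 274.0 m³/s, peak = 84.0 m³/s.
Runoff depth d = ΣQ_DR·Δt / A = 274.0 × 21600 / (592 km²) = 9.997 mm.
The 1-cm UH is the DRH scaled by (10 mm)/d, so U_p = 84.0 × 10/9.997 = 84.0 m³/s.

U_p ≈ 84.0 m³/s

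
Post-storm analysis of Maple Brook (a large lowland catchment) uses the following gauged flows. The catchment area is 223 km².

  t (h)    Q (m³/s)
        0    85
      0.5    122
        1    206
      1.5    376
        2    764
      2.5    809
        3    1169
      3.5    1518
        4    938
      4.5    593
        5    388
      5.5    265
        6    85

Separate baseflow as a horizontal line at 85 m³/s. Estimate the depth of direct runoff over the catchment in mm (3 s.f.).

d ≈ 50.1 mm

Direct runoff: 0.0, 37.0, 121.0, 291.0, 679.0, 724.0, 1084.0, 1433.0, 853.0, 508.0, 303.0, 180.0, 0.0 m³/s; ΣQ_DR = 6213 m³/s.
V = ΣQ_DR · Δt = 6213 × 1800 s = 1.118 × 10^7 m³.
Over A = 223 km², depth = V / A = 50.1 mm.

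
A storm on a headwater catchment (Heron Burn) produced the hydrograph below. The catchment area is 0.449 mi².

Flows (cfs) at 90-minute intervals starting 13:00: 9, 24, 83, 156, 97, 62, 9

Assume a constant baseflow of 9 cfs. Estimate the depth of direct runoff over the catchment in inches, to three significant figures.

Direct runoff: 0.0, 15.0, 74.0, 147.0, 88.0, 53.0, 0.0 cfs; ΣQ_DR = 377.0 cfs.
V = ΣQ_DR · Δt = 377.0 × 5400 s = 2.036 × 10^6 ft³.
Over A = 0.449 mi², depth = V / A = 1.95 in.

d ≈ 1.95 in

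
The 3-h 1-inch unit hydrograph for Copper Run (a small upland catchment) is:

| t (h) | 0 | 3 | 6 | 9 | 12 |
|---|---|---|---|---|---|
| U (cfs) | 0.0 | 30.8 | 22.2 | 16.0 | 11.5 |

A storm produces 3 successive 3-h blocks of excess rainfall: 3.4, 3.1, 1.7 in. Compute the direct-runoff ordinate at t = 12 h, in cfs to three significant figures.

Q ≈ 126 cfs

By discrete convolution, Q_j = Σ (P_i / 1 in) · U_{j−i}.
At t = 12 h (j=4): Q = (3.4/1)·11.5 + (3.1/1)·16.0 + (1.7/1)·22.2 = 126 cfs.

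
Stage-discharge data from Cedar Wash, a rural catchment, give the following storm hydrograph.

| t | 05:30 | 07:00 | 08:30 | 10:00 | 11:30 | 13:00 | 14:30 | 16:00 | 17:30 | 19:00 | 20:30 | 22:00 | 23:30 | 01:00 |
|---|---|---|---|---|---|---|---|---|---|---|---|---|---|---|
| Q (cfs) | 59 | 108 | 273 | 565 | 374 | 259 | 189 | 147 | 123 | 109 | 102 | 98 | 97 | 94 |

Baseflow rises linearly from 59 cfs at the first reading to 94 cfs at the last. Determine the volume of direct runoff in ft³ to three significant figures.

Direct-runoff ordinates (Q − Q_b): 0.00, 46.31, 208.62, 497.92, 304.23, 186.54, 113.85, 69.15, 42.46, 25.77, 16.08, 9.38, 5.69, 0.00 cfs.
ΣQ_DR = 1526 cfs.
With Δt = 1.5 h = 5400 s, V = ΣQ_DR · Δt = 1526 × 5400 = 8.24 × 10^6 ft³.

V ≈ 8.24 × 10^6 ft³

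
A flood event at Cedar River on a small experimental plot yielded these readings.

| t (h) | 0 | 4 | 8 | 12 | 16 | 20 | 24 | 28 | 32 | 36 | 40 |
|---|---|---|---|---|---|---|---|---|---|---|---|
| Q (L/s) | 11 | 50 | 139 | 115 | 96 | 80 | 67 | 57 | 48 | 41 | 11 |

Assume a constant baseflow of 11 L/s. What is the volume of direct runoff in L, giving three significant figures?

V ≈ 8.55 × 10^6 L

Direct-runoff ordinates (Q − Q_b): 0.0, 39.0, 128.0, 104.0, 85.0, 69.0, 56.0, 46.0, 37.0, 30.0, 0.0 L/s.
ΣQ_DR = 594.0 L/s.
With Δt = 4 h = 14400 s, V = ΣQ_DR · Δt = 594.0 × 14400 = 8.55 × 10^6 L.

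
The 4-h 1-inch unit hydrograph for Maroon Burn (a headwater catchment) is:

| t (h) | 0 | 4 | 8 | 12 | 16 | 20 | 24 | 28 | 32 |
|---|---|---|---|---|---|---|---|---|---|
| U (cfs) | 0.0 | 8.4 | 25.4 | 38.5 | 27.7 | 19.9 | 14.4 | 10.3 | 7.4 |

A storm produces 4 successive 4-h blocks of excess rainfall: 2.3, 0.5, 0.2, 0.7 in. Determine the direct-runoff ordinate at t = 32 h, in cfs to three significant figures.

Q ≈ 39.0 cfs

By discrete convolution, Q_j = Σ (P_i / 1 in) · U_{j−i}.
At t = 32 h (j=8): Q = (2.3/1)·7.4 + (0.5/1)·10.3 + (0.2/1)·14.4 + (0.7/1)·19.9 = 39.0 cfs.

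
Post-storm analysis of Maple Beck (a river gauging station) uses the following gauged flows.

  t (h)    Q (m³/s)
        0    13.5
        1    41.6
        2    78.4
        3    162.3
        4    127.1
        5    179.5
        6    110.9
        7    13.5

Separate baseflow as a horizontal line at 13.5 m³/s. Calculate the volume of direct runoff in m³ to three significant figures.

Direct-runoff ordinates (Q − Q_b): 0.0, 28.1, 64.9, 148.8, 113.6, 166.0, 97.4, 0.0 m³/s.
ΣQ_DR = 618.8 m³/s.
With Δt = 1 h = 3600 s, V = ΣQ_DR · Δt = 618.8 × 3600 = 2.23 × 10^6 m³.

V ≈ 2.23 × 10^6 m³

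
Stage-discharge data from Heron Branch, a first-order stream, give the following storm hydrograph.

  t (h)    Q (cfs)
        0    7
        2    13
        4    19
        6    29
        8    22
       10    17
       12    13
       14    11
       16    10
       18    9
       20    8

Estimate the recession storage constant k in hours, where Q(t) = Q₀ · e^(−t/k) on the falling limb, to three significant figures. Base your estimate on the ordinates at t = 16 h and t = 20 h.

k ≈ 17.9 h

On the falling limb, Q drops from 10 to 8 cfs between t = 16 h and t = 20 h (Δt = 4 h).
k = −Δt / ln(Q₂/Q₁) = −4 / ln(8/10) = 17.9 h.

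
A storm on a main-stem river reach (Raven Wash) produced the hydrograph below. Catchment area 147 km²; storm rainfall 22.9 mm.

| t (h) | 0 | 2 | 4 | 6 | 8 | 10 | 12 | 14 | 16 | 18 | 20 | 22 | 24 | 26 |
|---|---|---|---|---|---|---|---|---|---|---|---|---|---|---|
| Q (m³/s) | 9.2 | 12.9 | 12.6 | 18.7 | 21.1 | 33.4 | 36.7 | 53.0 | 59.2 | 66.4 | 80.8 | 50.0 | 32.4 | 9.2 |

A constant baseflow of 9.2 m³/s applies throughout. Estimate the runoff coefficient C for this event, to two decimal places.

C ≈ 0.78

ΣQ_DR = 366.8 m³/s; V = ΣQ_DR·Δt = 2.641 × 10^6 m³.
Runoff depth d = V / A = 17.97 mm.
C = d / P = 17.97 / 22.9 = 0.78.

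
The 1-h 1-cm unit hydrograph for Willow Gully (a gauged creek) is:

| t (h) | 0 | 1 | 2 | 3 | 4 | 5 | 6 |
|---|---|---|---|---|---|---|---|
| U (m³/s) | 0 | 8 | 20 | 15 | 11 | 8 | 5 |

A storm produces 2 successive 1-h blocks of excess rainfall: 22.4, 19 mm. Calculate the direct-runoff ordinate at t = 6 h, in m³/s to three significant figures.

Q ≈ 26.4 m³/s

By discrete convolution, Q_j = Σ (P_i / 10 mm) · U_{j−i}.
At t = 6 h (j=6): Q = (22.4/10)·5 + (19/10)·8 = 26.4 m³/s.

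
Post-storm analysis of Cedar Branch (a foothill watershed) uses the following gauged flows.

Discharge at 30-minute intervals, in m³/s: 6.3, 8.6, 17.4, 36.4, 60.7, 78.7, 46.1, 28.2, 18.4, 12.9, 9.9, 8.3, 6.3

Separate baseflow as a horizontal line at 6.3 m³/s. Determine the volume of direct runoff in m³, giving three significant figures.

Direct-runoff ordinates (Q − Q_b): 0.0, 2.3, 11.1, 30.1, 54.4, 72.4, 39.8, 21.9, 12.1, 6.6, 3.6, 2.0, 0.0 m³/s.
ΣQ_DR = 256.3 m³/s.
With Δt = 0.5 h = 1800 s, V = ΣQ_DR · Δt = 256.3 × 1800 = 4.61 × 10^5 m³.

V ≈ 4.61 × 10^5 m³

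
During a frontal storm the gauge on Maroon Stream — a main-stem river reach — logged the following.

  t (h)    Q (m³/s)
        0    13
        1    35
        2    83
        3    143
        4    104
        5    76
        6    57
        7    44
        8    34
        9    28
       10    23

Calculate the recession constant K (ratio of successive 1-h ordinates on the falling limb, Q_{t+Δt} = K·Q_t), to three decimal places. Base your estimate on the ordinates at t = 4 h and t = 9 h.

K ≈ 0.769

Using the recession-limb readings at t = 4 h and t = 9 h: Q falls from 104 to 28 m³/s over 5 intervals.
K = (Q₂/Q₁)^(1/5) = (28/104)^(1/5) = 0.769.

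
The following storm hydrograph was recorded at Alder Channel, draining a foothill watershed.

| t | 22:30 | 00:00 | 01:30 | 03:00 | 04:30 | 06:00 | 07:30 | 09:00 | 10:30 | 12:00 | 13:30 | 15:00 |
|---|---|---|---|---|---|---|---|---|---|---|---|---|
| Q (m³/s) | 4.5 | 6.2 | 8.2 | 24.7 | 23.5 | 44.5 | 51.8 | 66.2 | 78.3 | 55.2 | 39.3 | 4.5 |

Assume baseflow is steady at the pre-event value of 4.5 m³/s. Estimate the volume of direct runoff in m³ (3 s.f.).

Direct-runoff ordinates (Q − Q_b): 0.0, 1.7, 3.7, 20.2, 19.0, 40.0, 47.3, 61.7, 73.8, 50.7, 34.8, 0.0 m³/s.
ΣQ_DR = 352.9 m³/s.
With Δt = 1.5 h = 5400 s, V = ΣQ_DR · Δt = 352.9 × 5400 = 1.91 × 10^6 m³.

V ≈ 1.91 × 10^6 m³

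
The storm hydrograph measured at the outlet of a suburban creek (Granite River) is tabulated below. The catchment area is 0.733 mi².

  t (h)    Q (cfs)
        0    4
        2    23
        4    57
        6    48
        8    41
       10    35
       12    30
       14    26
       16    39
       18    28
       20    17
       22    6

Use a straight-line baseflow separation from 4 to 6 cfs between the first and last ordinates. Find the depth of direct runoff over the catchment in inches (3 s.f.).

Direct runoff: 0.00, 18.82, 52.64, 43.45, 36.27, 30.09, 24.91, 20.73, 33.55, 22.36, 11.18, 0.00 cfs; ΣQ_DR = 294.0 cfs.
V = ΣQ_DR · Δt = 294.0 × 7200 s = 2.117 × 10^6 ft³.
Over A = 0.733 mi², depth = V / A = 1.24 in.

d ≈ 1.24 in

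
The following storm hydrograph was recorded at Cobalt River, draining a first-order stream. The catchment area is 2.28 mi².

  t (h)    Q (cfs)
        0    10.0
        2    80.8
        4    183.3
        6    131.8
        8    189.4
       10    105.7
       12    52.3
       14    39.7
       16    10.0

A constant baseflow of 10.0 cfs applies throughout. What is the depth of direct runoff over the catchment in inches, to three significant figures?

Direct runoff: 0.0, 70.8, 173.3, 121.8, 179.4, 95.7, 42.3, 29.7, 0.0 cfs; ΣQ_DR = 713.0 cfs.
V = ΣQ_DR · Δt = 713.0 × 7200 s = 5.134 × 10^6 ft³.
Over A = 2.28 mi², depth = V / A = 0.969 in.

d ≈ 0.969 in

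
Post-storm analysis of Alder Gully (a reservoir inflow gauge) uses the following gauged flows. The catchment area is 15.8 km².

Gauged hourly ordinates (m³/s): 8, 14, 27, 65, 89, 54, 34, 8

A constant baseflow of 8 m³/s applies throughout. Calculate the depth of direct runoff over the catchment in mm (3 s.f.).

d ≈ 53.5 mm

Direct runoff: 0.0, 6.0, 19.0, 57.0, 81.0, 46.0, 26.0, 0.0 m³/s; ΣQ_DR = 235.0 m³/s.
V = ΣQ_DR · Δt = 235.0 × 3600 s = 8.460 × 10^5 m³.
Over A = 15.8 km², depth = V / A = 53.5 mm.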